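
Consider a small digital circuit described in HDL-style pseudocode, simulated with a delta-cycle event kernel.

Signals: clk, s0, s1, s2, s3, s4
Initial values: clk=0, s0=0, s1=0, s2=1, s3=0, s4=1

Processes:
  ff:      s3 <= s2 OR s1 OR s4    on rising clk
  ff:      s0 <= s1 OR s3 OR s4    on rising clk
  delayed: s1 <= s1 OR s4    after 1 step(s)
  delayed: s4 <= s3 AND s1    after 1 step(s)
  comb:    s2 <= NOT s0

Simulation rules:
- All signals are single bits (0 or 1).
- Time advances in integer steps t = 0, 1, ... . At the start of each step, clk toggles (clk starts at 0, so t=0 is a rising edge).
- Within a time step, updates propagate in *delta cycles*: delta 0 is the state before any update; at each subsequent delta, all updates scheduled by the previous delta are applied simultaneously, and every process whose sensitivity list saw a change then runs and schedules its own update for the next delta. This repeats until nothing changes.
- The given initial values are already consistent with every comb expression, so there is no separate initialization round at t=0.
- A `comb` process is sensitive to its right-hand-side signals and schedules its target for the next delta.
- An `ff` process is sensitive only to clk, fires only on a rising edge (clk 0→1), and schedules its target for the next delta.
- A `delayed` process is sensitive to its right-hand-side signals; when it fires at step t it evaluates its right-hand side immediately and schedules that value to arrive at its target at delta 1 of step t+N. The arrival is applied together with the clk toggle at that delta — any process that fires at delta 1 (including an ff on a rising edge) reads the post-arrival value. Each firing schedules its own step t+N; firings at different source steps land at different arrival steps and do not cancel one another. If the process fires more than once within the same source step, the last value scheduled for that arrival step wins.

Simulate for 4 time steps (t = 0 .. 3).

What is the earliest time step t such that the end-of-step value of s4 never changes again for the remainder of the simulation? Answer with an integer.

1

[bits: s1,s3,s4,clk,s0,s2]
t=0: Δ0=001001 Δ1=001101 Δ2=011111 Δ3=011110 | 3Δ
t=1: Δ0=011110 Δ1=010010 | 1Δ
t=2: Δ0=010010 Δ1=010110 Δ2=000110 | 2Δ
t=3: Δ0=000110 Δ1=000010 | 1Δ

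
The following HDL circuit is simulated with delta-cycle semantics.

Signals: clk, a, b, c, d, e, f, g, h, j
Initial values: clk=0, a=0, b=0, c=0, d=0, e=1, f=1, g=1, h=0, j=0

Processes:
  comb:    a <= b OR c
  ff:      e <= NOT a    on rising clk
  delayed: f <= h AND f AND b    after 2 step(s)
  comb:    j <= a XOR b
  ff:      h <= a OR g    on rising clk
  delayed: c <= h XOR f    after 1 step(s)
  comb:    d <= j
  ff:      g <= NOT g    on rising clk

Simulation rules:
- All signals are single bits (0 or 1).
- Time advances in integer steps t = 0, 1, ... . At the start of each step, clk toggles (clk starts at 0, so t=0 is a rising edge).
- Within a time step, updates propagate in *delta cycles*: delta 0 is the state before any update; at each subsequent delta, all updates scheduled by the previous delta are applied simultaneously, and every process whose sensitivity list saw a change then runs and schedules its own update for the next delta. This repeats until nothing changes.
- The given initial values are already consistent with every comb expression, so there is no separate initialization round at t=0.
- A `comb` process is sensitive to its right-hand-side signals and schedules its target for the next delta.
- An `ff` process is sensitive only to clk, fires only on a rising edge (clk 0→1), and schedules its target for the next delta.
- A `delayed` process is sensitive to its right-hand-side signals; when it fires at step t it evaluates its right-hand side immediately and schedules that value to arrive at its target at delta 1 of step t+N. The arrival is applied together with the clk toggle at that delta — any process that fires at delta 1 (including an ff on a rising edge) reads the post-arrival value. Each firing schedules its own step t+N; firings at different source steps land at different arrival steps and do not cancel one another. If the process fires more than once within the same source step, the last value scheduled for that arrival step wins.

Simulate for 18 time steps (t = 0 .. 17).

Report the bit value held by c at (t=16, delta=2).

1

t=0 Δ0: b=0 clk=0 f=1 a=0 j=0 h=0 c=0 d=0 g=1 e=1
  Δ1: clk:0→1
  Δ2: h:0→1, g:1→0
  (2Δ to stable)
t=1 Δ0: b=0 clk=1 f=1 a=0 j=0 h=1 c=0 d=0 g=0 e=1
  Δ1: clk:1→0
  (1Δ to stable)
t=2 Δ0: b=0 clk=0 f=1 a=0 j=0 h=1 c=0 d=0 g=0 e=1
  Δ1: clk:0→1, f:1→0
  Δ2: h:1→0, g:0→1
  (2Δ to stable)
t=3 Δ0: b=0 clk=1 f=0 a=0 j=0 h=0 c=0 d=0 g=1 e=1
  Δ1: clk:1→0
  (1Δ to stable)
t=4 Δ0: b=0 clk=0 f=0 a=0 j=0 h=0 c=0 d=0 g=1 e=1
  Δ1: clk:0→1
  Δ2: h:0→1, g:1→0
  (2Δ to stable)
t=5 Δ0: b=0 clk=1 f=0 a=0 j=0 h=1 c=0 d=0 g=0 e=1
  Δ1: clk:1→0, c:0→1
  Δ2: a:0→1
  Δ3: j:0→1
  Δ4: d:0→1
  (4Δ to stable)
t=6 Δ0: b=0 clk=0 f=0 a=1 j=1 h=1 c=1 d=1 g=0 e=1
  Δ1: clk:0→1
  Δ2: g:0→1, e:1→0
  (2Δ to stable)
t=7 Δ0: b=0 clk=1 f=0 a=1 j=1 h=1 c=1 d=1 g=1 e=0
  Δ1: clk:1→0
  (1Δ to stable)
t=8 Δ0: b=0 clk=0 f=0 a=1 j=1 h=1 c=1 d=1 g=1 e=0
  Δ1: clk:0→1
  Δ2: g:1→0
  (2Δ to stable)
t=9 Δ0: b=0 clk=1 f=0 a=1 j=1 h=1 c=1 d=1 g=0 e=0
  Δ1: clk:1→0
  (1Δ to stable)
t=10 Δ0: b=0 clk=0 f=0 a=1 j=1 h=1 c=1 d=1 g=0 e=0
  Δ1: clk:0→1
  Δ2: g:0→1
  (2Δ to stable)
t=11 Δ0: b=0 clk=1 f=0 a=1 j=1 h=1 c=1 d=1 g=1 e=0
  Δ1: clk:1→0
  (1Δ to stable)
t=12 Δ0: b=0 clk=0 f=0 a=1 j=1 h=1 c=1 d=1 g=1 e=0
  Δ1: clk:0→1
  Δ2: g:1→0
  (2Δ to stable)
t=13 Δ0: b=0 clk=1 f=0 a=1 j=1 h=1 c=1 d=1 g=0 e=0
  Δ1: clk:1→0
  (1Δ to stable)
t=14 Δ0: b=0 clk=0 f=0 a=1 j=1 h=1 c=1 d=1 g=0 e=0
  Δ1: clk:0→1
  Δ2: g:0→1
  (2Δ to stable)
t=15 Δ0: b=0 clk=1 f=0 a=1 j=1 h=1 c=1 d=1 g=1 e=0
  Δ1: clk:1→0
  (1Δ to stable)
t=16 Δ0: b=0 clk=0 f=0 a=1 j=1 h=1 c=1 d=1 g=1 e=0
  Δ1: clk:0→1
  Δ2: g:1→0
  (2Δ to stable)
t=17 Δ0: b=0 clk=1 f=0 a=1 j=1 h=1 c=1 d=1 g=0 e=0
  Δ1: clk:1→0
  (1Δ to stable)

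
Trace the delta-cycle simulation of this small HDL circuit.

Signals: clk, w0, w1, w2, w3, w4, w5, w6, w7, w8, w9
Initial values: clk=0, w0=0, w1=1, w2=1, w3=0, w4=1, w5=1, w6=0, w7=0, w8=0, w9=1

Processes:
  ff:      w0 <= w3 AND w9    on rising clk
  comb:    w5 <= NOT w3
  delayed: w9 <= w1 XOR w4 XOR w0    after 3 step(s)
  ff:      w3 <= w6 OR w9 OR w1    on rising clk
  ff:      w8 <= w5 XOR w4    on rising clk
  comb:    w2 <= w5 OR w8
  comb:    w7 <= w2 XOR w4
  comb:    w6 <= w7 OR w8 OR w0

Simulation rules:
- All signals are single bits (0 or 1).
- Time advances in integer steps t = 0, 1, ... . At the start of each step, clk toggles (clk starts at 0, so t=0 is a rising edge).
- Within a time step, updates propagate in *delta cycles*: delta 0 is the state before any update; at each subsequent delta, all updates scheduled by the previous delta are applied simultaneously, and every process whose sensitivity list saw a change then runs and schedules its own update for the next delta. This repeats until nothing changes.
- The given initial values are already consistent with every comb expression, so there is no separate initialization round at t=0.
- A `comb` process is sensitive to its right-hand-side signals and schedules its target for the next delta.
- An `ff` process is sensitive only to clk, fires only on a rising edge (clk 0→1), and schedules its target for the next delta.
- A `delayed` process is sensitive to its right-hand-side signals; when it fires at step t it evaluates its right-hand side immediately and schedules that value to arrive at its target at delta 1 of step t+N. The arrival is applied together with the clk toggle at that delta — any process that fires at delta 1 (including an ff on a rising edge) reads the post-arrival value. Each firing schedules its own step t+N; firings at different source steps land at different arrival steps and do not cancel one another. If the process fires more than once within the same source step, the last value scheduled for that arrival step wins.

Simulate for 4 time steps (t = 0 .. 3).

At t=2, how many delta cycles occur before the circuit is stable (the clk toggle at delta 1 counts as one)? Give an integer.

[bits: w7,w0,w9,w2,w8,clk,w1,w6,w3,w5,w4]
t=0: Δ0=00110010011 Δ1=00110110011 Δ2=00110110111 Δ3=00110110101 Δ4=00100110101 Δ5=10100110101 Δ6=10100111101 | 6Δ
t=1: Δ0=10100111101 Δ1=10100011101 | 1Δ
t=2: Δ0=10100011101 Δ1=10100111101 Δ2=11101111101 Δ3=11111111101 Δ4=01111111101 | 4Δ
t=3: Δ0=01111111101 Δ1=01111011101 | 1Δ

4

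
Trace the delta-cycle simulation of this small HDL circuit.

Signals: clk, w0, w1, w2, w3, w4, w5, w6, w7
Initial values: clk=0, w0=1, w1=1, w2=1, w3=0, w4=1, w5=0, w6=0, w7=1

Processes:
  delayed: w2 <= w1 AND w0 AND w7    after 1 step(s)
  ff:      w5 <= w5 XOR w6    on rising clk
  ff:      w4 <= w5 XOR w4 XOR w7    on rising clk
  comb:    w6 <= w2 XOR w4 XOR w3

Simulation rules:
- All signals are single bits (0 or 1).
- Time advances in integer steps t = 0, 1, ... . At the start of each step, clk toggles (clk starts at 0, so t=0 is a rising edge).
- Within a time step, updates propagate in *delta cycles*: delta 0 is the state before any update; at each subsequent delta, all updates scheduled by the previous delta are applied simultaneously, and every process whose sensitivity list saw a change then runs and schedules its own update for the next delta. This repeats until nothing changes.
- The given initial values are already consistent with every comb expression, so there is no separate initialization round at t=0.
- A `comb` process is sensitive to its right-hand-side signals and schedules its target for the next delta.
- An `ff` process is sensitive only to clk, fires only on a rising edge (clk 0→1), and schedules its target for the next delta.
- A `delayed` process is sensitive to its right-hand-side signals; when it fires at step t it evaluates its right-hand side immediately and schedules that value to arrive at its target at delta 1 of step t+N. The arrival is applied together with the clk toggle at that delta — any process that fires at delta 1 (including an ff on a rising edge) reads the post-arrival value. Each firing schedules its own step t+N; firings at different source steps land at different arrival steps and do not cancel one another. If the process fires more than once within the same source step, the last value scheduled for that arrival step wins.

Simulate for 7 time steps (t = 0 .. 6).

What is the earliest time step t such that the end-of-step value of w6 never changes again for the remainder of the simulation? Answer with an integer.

2

t=0 Δ0: w3=0 w7=1 w0=1 clk=0 w5=0 w6=0 w1=1 w2=1 w4=1
  Δ1: clk:0→1
  Δ2: w4:1→0
  Δ3: w6:0→1
  (3Δ to stable)
t=1 Δ0: w3=0 w7=1 w0=1 clk=1 w5=0 w6=1 w1=1 w2=1 w4=0
  Δ1: clk:1→0
  (1Δ to stable)
t=2 Δ0: w3=0 w7=1 w0=1 clk=0 w5=0 w6=1 w1=1 w2=1 w4=0
  Δ1: clk:0→1
  Δ2: w5:0→1, w4:0→1
  Δ3: w6:1→0
  (3Δ to stable)
t=3 Δ0: w3=0 w7=1 w0=1 clk=1 w5=1 w6=0 w1=1 w2=1 w4=1
  Δ1: clk:1→0
  (1Δ to stable)
t=4 Δ0: w3=0 w7=1 w0=1 clk=0 w5=1 w6=0 w1=1 w2=1 w4=1
  Δ1: clk:0→1
  (1Δ to stable)
t=5 Δ0: w3=0 w7=1 w0=1 clk=1 w5=1 w6=0 w1=1 w2=1 w4=1
  Δ1: clk:1→0
  (1Δ to stable)
t=6 Δ0: w3=0 w7=1 w0=1 clk=0 w5=1 w6=0 w1=1 w2=1 w4=1
  Δ1: clk:0→1
  (1Δ to stable)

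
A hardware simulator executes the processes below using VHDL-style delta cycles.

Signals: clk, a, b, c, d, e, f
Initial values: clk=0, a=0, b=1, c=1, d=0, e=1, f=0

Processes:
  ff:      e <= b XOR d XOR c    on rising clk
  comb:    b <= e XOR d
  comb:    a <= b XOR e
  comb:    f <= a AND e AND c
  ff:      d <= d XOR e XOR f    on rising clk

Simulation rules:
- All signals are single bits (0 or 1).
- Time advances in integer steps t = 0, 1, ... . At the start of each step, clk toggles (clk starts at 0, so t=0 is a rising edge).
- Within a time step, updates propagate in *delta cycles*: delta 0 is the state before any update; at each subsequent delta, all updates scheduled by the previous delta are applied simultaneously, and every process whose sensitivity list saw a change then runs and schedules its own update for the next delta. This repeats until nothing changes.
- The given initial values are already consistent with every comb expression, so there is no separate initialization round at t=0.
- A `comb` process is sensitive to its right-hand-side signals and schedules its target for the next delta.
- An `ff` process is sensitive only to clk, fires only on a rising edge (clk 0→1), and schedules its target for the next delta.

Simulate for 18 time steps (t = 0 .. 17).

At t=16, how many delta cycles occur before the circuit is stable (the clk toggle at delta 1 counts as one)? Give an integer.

4

t0.Δ0 clk=0 e=1 c=1 d=0 a=0 b=1 f=0
t0.Δ1 clk=1 e=1 c=1 d=0 a=0 b=1 f=0
t0.Δ2 clk=1 e=0 c=1 d=1 a=0 b=1 f=0
t0.Δ3 clk=1 e=0 c=1 d=1 a=1 b=1 f=0
t1.Δ0 clk=1 e=0 c=1 d=1 a=1 b=1 f=0
t1.Δ1 clk=0 e=0 c=1 d=1 a=1 b=1 f=0
t2.Δ0 clk=0 e=0 c=1 d=1 a=1 b=1 f=0
t2.Δ1 clk=1 e=0 c=1 d=1 a=1 b=1 f=0
t2.Δ2 clk=1 e=1 c=1 d=1 a=1 b=1 f=0
t2.Δ3 clk=1 e=1 c=1 d=1 a=0 b=0 f=1
t2.Δ4 clk=1 e=1 c=1 d=1 a=1 b=0 f=0
t2.Δ5 clk=1 e=1 c=1 d=1 a=1 b=0 f=1
t3.Δ0 clk=1 e=1 c=1 d=1 a=1 b=0 f=1
t3.Δ1 clk=0 e=1 c=1 d=1 a=1 b=0 f=1
t4.Δ0 clk=0 e=1 c=1 d=1 a=1 b=0 f=1
t4.Δ1 clk=1 e=1 c=1 d=1 a=1 b=0 f=1
t4.Δ2 clk=1 e=0 c=1 d=1 a=1 b=0 f=1
t4.Δ3 clk=1 e=0 c=1 d=1 a=0 b=1 f=0
t4.Δ4 clk=1 e=0 c=1 d=1 a=1 b=1 f=0
t5.Δ0 clk=1 e=0 c=1 d=1 a=1 b=1 f=0
t5.Δ1 clk=0 e=0 c=1 d=1 a=1 b=1 f=0
t6.Δ0 clk=0 e=0 c=1 d=1 a=1 b=1 f=0
t6.Δ1 clk=1 e=0 c=1 d=1 a=1 b=1 f=0
t6.Δ2 clk=1 e=1 c=1 d=1 a=1 b=1 f=0
t6.Δ3 clk=1 e=1 c=1 d=1 a=0 b=0 f=1
t6.Δ4 clk=1 e=1 c=1 d=1 a=1 b=0 f=0
t6.Δ5 clk=1 e=1 c=1 d=1 a=1 b=0 f=1
t7.Δ0 clk=1 e=1 c=1 d=1 a=1 b=0 f=1
t7.Δ1 clk=0 e=1 c=1 d=1 a=1 b=0 f=1
t8.Δ0 clk=0 e=1 c=1 d=1 a=1 b=0 f=1
t8.Δ1 clk=1 e=1 c=1 d=1 a=1 b=0 f=1
t8.Δ2 clk=1 e=0 c=1 d=1 a=1 b=0 f=1
t8.Δ3 clk=1 e=0 c=1 d=1 a=0 b=1 f=0
t8.Δ4 clk=1 e=0 c=1 d=1 a=1 b=1 f=0
t9.Δ0 clk=1 e=0 c=1 d=1 a=1 b=1 f=0
t9.Δ1 clk=0 e=0 c=1 d=1 a=1 b=1 f=0
t10.Δ0 clk=0 e=0 c=1 d=1 a=1 b=1 f=0
t10.Δ1 clk=1 e=0 c=1 d=1 a=1 b=1 f=0
t10.Δ2 clk=1 e=1 c=1 d=1 a=1 b=1 f=0
t10.Δ3 clk=1 e=1 c=1 d=1 a=0 b=0 f=1
t10.Δ4 clk=1 e=1 c=1 d=1 a=1 b=0 f=0
t10.Δ5 clk=1 e=1 c=1 d=1 a=1 b=0 f=1
t11.Δ0 clk=1 e=1 c=1 d=1 a=1 b=0 f=1
t11.Δ1 clk=0 e=1 c=1 d=1 a=1 b=0 f=1
t12.Δ0 clk=0 e=1 c=1 d=1 a=1 b=0 f=1
t12.Δ1 clk=1 e=1 c=1 d=1 a=1 b=0 f=1
t12.Δ2 clk=1 e=0 c=1 d=1 a=1 b=0 f=1
t12.Δ3 clk=1 e=0 c=1 d=1 a=0 b=1 f=0
t12.Δ4 clk=1 e=0 c=1 d=1 a=1 b=1 f=0
t13.Δ0 clk=1 e=0 c=1 d=1 a=1 b=1 f=0
t13.Δ1 clk=0 e=0 c=1 d=1 a=1 b=1 f=0
t14.Δ0 clk=0 e=0 c=1 d=1 a=1 b=1 f=0
t14.Δ1 clk=1 e=0 c=1 d=1 a=1 b=1 f=0
t14.Δ2 clk=1 e=1 c=1 d=1 a=1 b=1 f=0
t14.Δ3 clk=1 e=1 c=1 d=1 a=0 b=0 f=1
t14.Δ4 clk=1 e=1 c=1 d=1 a=1 b=0 f=0
t14.Δ5 clk=1 e=1 c=1 d=1 a=1 b=0 f=1
t15.Δ0 clk=1 e=1 c=1 d=1 a=1 b=0 f=1
t15.Δ1 clk=0 e=1 c=1 d=1 a=1 b=0 f=1
t16.Δ0 clk=0 e=1 c=1 d=1 a=1 b=0 f=1
t16.Δ1 clk=1 e=1 c=1 d=1 a=1 b=0 f=1
t16.Δ2 clk=1 e=0 c=1 d=1 a=1 b=0 f=1
t16.Δ3 clk=1 e=0 c=1 d=1 a=0 b=1 f=0
t16.Δ4 clk=1 e=0 c=1 d=1 a=1 b=1 f=0
t17.Δ0 clk=1 e=0 c=1 d=1 a=1 b=1 f=0
t17.Δ1 clk=0 e=0 c=1 d=1 a=1 b=1 f=0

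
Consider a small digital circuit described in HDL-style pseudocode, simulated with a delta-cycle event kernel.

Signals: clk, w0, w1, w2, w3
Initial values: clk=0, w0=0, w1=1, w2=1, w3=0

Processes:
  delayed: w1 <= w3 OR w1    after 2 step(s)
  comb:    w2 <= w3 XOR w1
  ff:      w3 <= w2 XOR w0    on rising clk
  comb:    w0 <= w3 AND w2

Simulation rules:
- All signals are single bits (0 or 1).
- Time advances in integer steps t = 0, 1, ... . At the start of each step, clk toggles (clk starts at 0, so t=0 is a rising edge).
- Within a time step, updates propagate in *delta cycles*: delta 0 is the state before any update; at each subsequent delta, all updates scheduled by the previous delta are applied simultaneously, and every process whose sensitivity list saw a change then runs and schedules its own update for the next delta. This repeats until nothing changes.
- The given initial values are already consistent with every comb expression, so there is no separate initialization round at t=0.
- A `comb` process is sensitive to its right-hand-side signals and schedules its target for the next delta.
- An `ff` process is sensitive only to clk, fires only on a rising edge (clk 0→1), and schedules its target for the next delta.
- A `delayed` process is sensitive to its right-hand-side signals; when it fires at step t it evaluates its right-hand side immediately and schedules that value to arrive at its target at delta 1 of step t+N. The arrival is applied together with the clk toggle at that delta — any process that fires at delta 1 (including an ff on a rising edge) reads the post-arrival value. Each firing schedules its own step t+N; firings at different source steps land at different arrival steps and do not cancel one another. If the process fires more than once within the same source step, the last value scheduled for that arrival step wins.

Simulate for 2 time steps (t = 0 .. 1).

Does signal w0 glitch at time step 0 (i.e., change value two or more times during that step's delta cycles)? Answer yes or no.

yes

[bits: clk,w2,w1,w3,w0]
t=0: Δ0=01100 Δ1=11100 Δ2=11110 Δ3=10111 Δ4=10110 | 4Δ
t=1: Δ0=10110 Δ1=00110 | 1Δ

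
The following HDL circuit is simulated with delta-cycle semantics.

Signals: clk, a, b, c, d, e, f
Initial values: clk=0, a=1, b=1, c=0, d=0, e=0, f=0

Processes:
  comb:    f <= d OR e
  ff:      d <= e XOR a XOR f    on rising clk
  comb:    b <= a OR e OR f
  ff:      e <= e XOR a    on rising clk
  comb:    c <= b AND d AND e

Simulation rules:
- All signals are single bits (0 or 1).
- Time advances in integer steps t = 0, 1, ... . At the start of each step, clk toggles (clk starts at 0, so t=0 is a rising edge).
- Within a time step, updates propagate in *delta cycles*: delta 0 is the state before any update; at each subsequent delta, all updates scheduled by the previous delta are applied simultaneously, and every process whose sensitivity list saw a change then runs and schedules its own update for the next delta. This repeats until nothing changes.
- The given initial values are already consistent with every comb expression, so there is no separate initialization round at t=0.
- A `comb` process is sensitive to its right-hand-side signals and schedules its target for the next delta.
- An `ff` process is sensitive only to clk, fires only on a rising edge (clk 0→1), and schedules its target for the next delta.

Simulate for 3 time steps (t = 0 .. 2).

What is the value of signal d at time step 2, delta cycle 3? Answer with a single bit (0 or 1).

t=0 Δ0: clk=0 f=0 d=0 a=1 e=0 c=0 b=1
  Δ1: clk:0→1
  Δ2: d:0→1, e:0→1
  Δ3: f:0→1, c:0→1
  (3Δ to stable)
t=1 Δ0: clk=1 f=1 d=1 a=1 e=1 c=1 b=1
  Δ1: clk:1→0
  (1Δ to stable)
t=2 Δ0: clk=0 f=1 d=1 a=1 e=1 c=1 b=1
  Δ1: clk:0→1
  Δ2: e:1→0
  Δ3: c:1→0
  (3Δ to stable)

1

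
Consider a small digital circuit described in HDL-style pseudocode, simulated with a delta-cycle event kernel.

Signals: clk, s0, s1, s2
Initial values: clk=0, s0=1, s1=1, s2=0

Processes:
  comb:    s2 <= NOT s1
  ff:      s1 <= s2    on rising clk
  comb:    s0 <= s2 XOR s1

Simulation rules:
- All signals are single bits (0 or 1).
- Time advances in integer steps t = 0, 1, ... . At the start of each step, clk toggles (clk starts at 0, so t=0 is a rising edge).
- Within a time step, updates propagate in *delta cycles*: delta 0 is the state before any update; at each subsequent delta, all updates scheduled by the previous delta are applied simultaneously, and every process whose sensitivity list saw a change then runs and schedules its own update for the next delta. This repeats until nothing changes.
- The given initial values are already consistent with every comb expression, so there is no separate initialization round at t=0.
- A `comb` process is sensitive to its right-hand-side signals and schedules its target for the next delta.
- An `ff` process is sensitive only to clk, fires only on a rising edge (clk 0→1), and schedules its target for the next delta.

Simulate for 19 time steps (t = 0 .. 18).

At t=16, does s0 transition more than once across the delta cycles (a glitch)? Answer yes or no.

yes

[bits: s2,clk,s0,s1]
t=0: Δ0=0011 Δ1=0111 Δ2=0110 Δ3=1100 Δ4=1110 | 4Δ
t=1: Δ0=1110 Δ1=1010 | 1Δ
t=2: Δ0=1010 Δ1=1110 Δ2=1111 Δ3=0101 Δ4=0111 | 4Δ
t=3: Δ0=0111 Δ1=0011 | 1Δ
t=4: Δ0=0011 Δ1=0111 Δ2=0110 Δ3=1100 Δ4=1110 | 4Δ
t=5: Δ0=1110 Δ1=1010 | 1Δ
t=6: Δ0=1010 Δ1=1110 Δ2=1111 Δ3=0101 Δ4=0111 | 4Δ
t=7: Δ0=0111 Δ1=0011 | 1Δ
t=8: Δ0=0011 Δ1=0111 Δ2=0110 Δ3=1100 Δ4=1110 | 4Δ
t=9: Δ0=1110 Δ1=1010 | 1Δ
t=10: Δ0=1010 Δ1=1110 Δ2=1111 Δ3=0101 Δ4=0111 | 4Δ
t=11: Δ0=0111 Δ1=0011 | 1Δ
t=12: Δ0=0011 Δ1=0111 Δ2=0110 Δ3=1100 Δ4=1110 | 4Δ
t=13: Δ0=1110 Δ1=1010 | 1Δ
t=14: Δ0=1010 Δ1=1110 Δ2=1111 Δ3=0101 Δ4=0111 | 4Δ
t=15: Δ0=0111 Δ1=0011 | 1Δ
t=16: Δ0=0011 Δ1=0111 Δ2=0110 Δ3=1100 Δ4=1110 | 4Δ
t=17: Δ0=1110 Δ1=1010 | 1Δ
t=18: Δ0=1010 Δ1=1110 Δ2=1111 Δ3=0101 Δ4=0111 | 4Δ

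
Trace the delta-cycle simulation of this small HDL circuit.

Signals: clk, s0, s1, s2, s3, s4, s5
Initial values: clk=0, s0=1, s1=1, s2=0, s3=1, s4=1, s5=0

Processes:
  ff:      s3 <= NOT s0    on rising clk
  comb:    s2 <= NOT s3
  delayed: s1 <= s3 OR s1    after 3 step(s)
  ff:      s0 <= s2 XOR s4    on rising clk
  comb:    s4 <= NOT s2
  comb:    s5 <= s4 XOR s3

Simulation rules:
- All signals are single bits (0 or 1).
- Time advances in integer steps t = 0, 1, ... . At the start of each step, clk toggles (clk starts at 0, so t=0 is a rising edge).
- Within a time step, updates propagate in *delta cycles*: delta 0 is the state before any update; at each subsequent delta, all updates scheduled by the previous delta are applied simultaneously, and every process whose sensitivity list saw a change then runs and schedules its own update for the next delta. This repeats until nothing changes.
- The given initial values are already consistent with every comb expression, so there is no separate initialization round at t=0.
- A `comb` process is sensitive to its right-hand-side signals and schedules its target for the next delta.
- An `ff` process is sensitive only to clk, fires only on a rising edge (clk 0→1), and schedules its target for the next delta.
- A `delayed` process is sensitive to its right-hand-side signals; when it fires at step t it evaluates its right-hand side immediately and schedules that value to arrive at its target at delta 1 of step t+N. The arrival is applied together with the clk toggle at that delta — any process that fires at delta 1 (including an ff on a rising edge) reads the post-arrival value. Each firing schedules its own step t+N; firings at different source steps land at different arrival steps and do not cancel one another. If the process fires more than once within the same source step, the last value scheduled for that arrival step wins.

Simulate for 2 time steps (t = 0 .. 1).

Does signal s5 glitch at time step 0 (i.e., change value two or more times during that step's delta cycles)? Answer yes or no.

yes

t0.Δ0 s3=1 s2=0 clk=0 s1=1 s5=0 s4=1 s0=1
t0.Δ1 s3=1 s2=0 clk=1 s1=1 s5=0 s4=1 s0=1
t0.Δ2 s3=0 s2=0 clk=1 s1=1 s5=0 s4=1 s0=1
t0.Δ3 s3=0 s2=1 clk=1 s1=1 s5=1 s4=1 s0=1
t0.Δ4 s3=0 s2=1 clk=1 s1=1 s5=1 s4=0 s0=1
t0.Δ5 s3=0 s2=1 clk=1 s1=1 s5=0 s4=0 s0=1
t1.Δ0 s3=0 s2=1 clk=1 s1=1 s5=0 s4=0 s0=1
t1.Δ1 s3=0 s2=1 clk=0 s1=1 s5=0 s4=0 s0=1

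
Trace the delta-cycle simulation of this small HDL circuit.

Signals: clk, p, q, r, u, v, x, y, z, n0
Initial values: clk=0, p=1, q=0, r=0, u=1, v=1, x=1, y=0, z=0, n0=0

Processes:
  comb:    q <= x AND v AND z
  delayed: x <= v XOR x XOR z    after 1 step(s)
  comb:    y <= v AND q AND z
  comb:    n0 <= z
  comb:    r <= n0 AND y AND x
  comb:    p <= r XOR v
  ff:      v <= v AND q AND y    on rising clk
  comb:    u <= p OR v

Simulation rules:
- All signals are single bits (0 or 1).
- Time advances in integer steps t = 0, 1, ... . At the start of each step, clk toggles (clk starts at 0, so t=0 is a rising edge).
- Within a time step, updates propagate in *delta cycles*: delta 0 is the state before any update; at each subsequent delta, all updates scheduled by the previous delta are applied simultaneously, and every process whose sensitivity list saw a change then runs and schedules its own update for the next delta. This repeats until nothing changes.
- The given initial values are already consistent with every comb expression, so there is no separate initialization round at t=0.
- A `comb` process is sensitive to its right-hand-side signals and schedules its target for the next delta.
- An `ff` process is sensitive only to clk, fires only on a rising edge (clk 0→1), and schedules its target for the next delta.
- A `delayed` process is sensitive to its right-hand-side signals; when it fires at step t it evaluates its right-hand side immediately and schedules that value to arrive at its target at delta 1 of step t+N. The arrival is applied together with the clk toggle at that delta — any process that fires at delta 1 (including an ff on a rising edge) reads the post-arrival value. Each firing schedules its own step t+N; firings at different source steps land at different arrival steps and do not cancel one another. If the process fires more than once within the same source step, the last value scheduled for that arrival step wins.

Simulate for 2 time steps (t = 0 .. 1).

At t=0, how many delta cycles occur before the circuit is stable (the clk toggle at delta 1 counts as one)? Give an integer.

4

[bits: r,x,v,u,p,n0,q,clk,z,y]
t=0: Δ0=0111100000 Δ1=0111100100 Δ2=0101100100 Δ3=0101000100 Δ4=0100000100 | 4Δ
t=1: Δ0=0100000100 Δ1=0100000000 | 1Δ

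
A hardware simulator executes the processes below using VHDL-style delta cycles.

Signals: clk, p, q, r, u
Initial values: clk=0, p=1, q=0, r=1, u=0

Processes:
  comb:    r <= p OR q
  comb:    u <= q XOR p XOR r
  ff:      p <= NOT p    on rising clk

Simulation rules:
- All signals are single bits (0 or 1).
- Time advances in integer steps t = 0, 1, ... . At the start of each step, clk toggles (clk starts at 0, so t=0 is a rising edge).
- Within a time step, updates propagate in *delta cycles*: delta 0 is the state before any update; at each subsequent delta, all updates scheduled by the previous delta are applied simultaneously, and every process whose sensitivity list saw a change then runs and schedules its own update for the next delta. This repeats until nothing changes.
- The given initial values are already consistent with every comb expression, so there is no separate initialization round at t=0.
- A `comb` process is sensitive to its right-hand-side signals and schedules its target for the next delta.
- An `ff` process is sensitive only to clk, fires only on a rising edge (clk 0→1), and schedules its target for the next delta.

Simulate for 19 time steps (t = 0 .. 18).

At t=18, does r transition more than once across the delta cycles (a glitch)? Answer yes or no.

no

t=0 Δ0: q=0 p=1 clk=0 r=1 u=0
  Δ1: clk:0→1
  Δ2: p:1→0
  Δ3: r:1→0, u:0→1
  Δ4: u:1→0
  (4Δ to stable)
t=1 Δ0: q=0 p=0 clk=1 r=0 u=0
  Δ1: clk:1→0
  (1Δ to stable)
t=2 Δ0: q=0 p=0 clk=0 r=0 u=0
  Δ1: clk:0→1
  Δ2: p:0→1
  Δ3: r:0→1, u:0→1
  Δ4: u:1→0
  (4Δ to stable)
t=3 Δ0: q=0 p=1 clk=1 r=1 u=0
  Δ1: clk:1→0
  (1Δ to stable)
t=4 Δ0: q=0 p=1 clk=0 r=1 u=0
  Δ1: clk:0→1
  Δ2: p:1→0
  Δ3: r:1→0, u:0→1
  Δ4: u:1→0
  (4Δ to stable)
t=5 Δ0: q=0 p=0 clk=1 r=0 u=0
  Δ1: clk:1→0
  (1Δ to stable)
t=6 Δ0: q=0 p=0 clk=0 r=0 u=0
  Δ1: clk:0→1
  Δ2: p:0→1
  Δ3: r:0→1, u:0→1
  Δ4: u:1→0
  (4Δ to stable)
t=7 Δ0: q=0 p=1 clk=1 r=1 u=0
  Δ1: clk:1→0
  (1Δ to stable)
t=8 Δ0: q=0 p=1 clk=0 r=1 u=0
  Δ1: clk:0→1
  Δ2: p:1→0
  Δ3: r:1→0, u:0→1
  Δ4: u:1→0
  (4Δ to stable)
t=9 Δ0: q=0 p=0 clk=1 r=0 u=0
  Δ1: clk:1→0
  (1Δ to stable)
t=10 Δ0: q=0 p=0 clk=0 r=0 u=0
  Δ1: clk:0→1
  Δ2: p:0→1
  Δ3: r:0→1, u:0→1
  Δ4: u:1→0
  (4Δ to stable)
t=11 Δ0: q=0 p=1 clk=1 r=1 u=0
  Δ1: clk:1→0
  (1Δ to stable)
t=12 Δ0: q=0 p=1 clk=0 r=1 u=0
  Δ1: clk:0→1
  Δ2: p:1→0
  Δ3: r:1→0, u:0→1
  Δ4: u:1→0
  (4Δ to stable)
t=13 Δ0: q=0 p=0 clk=1 r=0 u=0
  Δ1: clk:1→0
  (1Δ to stable)
t=14 Δ0: q=0 p=0 clk=0 r=0 u=0
  Δ1: clk:0→1
  Δ2: p:0→1
  Δ3: r:0→1, u:0→1
  Δ4: u:1→0
  (4Δ to stable)
t=15 Δ0: q=0 p=1 clk=1 r=1 u=0
  Δ1: clk:1→0
  (1Δ to stable)
t=16 Δ0: q=0 p=1 clk=0 r=1 u=0
  Δ1: clk:0→1
  Δ2: p:1→0
  Δ3: r:1→0, u:0→1
  Δ4: u:1→0
  (4Δ to stable)
t=17 Δ0: q=0 p=0 clk=1 r=0 u=0
  Δ1: clk:1→0
  (1Δ to stable)
t=18 Δ0: q=0 p=0 clk=0 r=0 u=0
  Δ1: clk:0→1
  Δ2: p:0→1
  Δ3: r:0→1, u:0→1
  Δ4: u:1→0
  (4Δ to stable)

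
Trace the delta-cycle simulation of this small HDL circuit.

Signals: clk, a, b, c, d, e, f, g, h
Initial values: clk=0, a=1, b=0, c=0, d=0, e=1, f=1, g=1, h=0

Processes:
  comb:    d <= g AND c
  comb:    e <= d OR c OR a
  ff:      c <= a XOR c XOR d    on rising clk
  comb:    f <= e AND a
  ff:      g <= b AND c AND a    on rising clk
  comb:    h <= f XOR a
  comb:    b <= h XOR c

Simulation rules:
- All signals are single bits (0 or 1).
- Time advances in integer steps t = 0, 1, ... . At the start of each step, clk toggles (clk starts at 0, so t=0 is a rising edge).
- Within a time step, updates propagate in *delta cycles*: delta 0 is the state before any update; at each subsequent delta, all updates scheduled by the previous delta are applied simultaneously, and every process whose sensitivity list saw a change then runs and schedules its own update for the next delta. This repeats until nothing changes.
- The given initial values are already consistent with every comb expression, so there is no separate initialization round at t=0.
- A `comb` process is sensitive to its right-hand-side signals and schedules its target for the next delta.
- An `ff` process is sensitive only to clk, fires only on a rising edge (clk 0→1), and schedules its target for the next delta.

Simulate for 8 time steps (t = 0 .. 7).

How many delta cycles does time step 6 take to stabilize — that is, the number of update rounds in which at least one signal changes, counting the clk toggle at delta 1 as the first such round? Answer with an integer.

t0.Δ0 e=1 h=0 b=0 c=0 clk=0 d=0 f=1 g=1 a=1
t0.Δ1 e=1 h=0 b=0 c=0 clk=1 d=0 f=1 g=1 a=1
t0.Δ2 e=1 h=0 b=0 c=1 clk=1 d=0 f=1 g=0 a=1
t0.Δ3 e=1 h=0 b=1 c=1 clk=1 d=0 f=1 g=0 a=1
t1.Δ0 e=1 h=0 b=1 c=1 clk=1 d=0 f=1 g=0 a=1
t1.Δ1 e=1 h=0 b=1 c=1 clk=0 d=0 f=1 g=0 a=1
t2.Δ0 e=1 h=0 b=1 c=1 clk=0 d=0 f=1 g=0 a=1
t2.Δ1 e=1 h=0 b=1 c=1 clk=1 d=0 f=1 g=0 a=1
t2.Δ2 e=1 h=0 b=1 c=0 clk=1 d=0 f=1 g=1 a=1
t2.Δ3 e=1 h=0 b=0 c=0 clk=1 d=0 f=1 g=1 a=1
t3.Δ0 e=1 h=0 b=0 c=0 clk=1 d=0 f=1 g=1 a=1
t3.Δ1 e=1 h=0 b=0 c=0 clk=0 d=0 f=1 g=1 a=1
t4.Δ0 e=1 h=0 b=0 c=0 clk=0 d=0 f=1 g=1 a=1
t4.Δ1 e=1 h=0 b=0 c=0 clk=1 d=0 f=1 g=1 a=1
t4.Δ2 e=1 h=0 b=0 c=1 clk=1 d=0 f=1 g=0 a=1
t4.Δ3 e=1 h=0 b=1 c=1 clk=1 d=0 f=1 g=0 a=1
t5.Δ0 e=1 h=0 b=1 c=1 clk=1 d=0 f=1 g=0 a=1
t5.Δ1 e=1 h=0 b=1 c=1 clk=0 d=0 f=1 g=0 a=1
t6.Δ0 e=1 h=0 b=1 c=1 clk=0 d=0 f=1 g=0 a=1
t6.Δ1 e=1 h=0 b=1 c=1 clk=1 d=0 f=1 g=0 a=1
t6.Δ2 e=1 h=0 b=1 c=0 clk=1 d=0 f=1 g=1 a=1
t6.Δ3 e=1 h=0 b=0 c=0 clk=1 d=0 f=1 g=1 a=1
t7.Δ0 e=1 h=0 b=0 c=0 clk=1 d=0 f=1 g=1 a=1
t7.Δ1 e=1 h=0 b=0 c=0 clk=0 d=0 f=1 g=1 a=1

3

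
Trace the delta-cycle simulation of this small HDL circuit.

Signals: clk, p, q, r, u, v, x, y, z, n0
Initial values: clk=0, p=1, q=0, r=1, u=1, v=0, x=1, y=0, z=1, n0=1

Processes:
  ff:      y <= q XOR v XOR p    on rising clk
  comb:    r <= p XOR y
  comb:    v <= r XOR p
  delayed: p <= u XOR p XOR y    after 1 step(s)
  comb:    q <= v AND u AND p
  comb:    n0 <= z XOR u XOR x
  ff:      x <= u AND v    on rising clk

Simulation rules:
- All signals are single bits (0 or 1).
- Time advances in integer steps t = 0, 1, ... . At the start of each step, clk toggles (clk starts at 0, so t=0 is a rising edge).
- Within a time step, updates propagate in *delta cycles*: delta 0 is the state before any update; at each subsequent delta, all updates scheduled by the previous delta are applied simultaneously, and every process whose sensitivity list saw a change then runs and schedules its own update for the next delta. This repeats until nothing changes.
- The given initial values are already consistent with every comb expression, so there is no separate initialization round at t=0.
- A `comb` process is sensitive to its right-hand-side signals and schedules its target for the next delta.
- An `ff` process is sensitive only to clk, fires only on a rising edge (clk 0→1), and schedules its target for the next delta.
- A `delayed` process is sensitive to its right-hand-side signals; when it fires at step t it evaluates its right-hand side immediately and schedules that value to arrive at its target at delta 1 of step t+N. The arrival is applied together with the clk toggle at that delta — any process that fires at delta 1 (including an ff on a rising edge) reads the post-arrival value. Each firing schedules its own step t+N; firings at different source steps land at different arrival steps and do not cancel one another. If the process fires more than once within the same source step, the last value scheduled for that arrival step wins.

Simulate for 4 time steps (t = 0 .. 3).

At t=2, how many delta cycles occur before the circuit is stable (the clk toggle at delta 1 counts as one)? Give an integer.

t=0 Δ0: r=1 y=0 clk=0 x=1 z=1 p=1 v=0 q=0 u=1 n0=1
  Δ1: clk:0→1
  Δ2: y:0→1, x:1→0
  Δ3: r:1→0, n0:1→0
  Δ4: v:0→1
  Δ5: q:0→1
  (5Δ to stable)
t=1 Δ0: r=0 y=1 clk=1 x=0 z=1 p=1 v=1 q=1 u=1 n0=0
  Δ1: clk:1→0
  (1Δ to stable)
t=2 Δ0: r=0 y=1 clk=0 x=0 z=1 p=1 v=1 q=1 u=1 n0=0
  Δ1: clk:0→1
  Δ2: x:0→1
  Δ3: n0:0→1
  (3Δ to stable)
t=3 Δ0: r=0 y=1 clk=1 x=1 z=1 p=1 v=1 q=1 u=1 n0=1
  Δ1: clk:1→0
  (1Δ to stable)

3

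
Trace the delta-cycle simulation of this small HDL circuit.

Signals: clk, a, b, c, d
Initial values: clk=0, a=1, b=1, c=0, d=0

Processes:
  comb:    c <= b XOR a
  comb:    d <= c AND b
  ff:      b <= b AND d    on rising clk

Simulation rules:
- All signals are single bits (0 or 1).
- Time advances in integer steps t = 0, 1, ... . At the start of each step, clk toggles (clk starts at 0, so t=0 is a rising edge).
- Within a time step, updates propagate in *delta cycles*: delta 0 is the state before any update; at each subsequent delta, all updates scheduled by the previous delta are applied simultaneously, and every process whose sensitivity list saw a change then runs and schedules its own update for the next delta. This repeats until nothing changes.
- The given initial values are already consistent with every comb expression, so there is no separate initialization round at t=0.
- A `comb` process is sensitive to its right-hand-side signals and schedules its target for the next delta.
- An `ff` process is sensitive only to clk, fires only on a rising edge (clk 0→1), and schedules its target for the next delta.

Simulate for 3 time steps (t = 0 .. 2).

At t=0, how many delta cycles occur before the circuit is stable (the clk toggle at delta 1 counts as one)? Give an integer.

3

t0.Δ0 d=0 clk=0 a=1 c=0 b=1
t0.Δ1 d=0 clk=1 a=1 c=0 b=1
t0.Δ2 d=0 clk=1 a=1 c=0 b=0
t0.Δ3 d=0 clk=1 a=1 c=1 b=0
t1.Δ0 d=0 clk=1 a=1 c=1 b=0
t1.Δ1 d=0 clk=0 a=1 c=1 b=0
t2.Δ0 d=0 clk=0 a=1 c=1 b=0
t2.Δ1 d=0 clk=1 a=1 c=1 b=0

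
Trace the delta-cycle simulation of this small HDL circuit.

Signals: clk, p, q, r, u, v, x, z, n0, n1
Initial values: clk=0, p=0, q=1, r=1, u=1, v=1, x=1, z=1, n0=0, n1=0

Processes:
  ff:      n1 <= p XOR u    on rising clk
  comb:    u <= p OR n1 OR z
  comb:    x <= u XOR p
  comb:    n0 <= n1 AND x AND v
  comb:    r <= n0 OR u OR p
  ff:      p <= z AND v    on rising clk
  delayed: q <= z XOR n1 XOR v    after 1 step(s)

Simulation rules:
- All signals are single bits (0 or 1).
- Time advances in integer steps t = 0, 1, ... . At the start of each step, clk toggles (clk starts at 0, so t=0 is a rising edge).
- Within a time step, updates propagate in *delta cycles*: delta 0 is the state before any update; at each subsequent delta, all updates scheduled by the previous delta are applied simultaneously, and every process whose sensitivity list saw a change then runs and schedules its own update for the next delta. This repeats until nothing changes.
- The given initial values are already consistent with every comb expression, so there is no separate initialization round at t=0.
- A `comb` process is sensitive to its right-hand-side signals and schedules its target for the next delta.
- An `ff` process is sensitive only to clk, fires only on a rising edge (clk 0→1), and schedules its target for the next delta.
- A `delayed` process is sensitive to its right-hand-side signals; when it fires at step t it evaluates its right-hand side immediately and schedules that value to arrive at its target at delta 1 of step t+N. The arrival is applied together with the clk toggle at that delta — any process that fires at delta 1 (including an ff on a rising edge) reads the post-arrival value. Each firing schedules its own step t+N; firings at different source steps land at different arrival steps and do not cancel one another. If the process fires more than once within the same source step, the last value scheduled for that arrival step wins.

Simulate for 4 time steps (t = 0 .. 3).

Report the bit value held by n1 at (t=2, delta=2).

0

t0.Δ0 clk=0 q=1 p=0 n0=0 x=1 z=1 r=1 n1=0 u=1 v=1
t0.Δ1 clk=1 q=1 p=0 n0=0 x=1 z=1 r=1 n1=0 u=1 v=1
t0.Δ2 clk=1 q=1 p=1 n0=0 x=1 z=1 r=1 n1=1 u=1 v=1
t0.Δ3 clk=1 q=1 p=1 n0=1 x=0 z=1 r=1 n1=1 u=1 v=1
t0.Δ4 clk=1 q=1 p=1 n0=0 x=0 z=1 r=1 n1=1 u=1 v=1
t1.Δ0 clk=1 q=1 p=1 n0=0 x=0 z=1 r=1 n1=1 u=1 v=1
t1.Δ1 clk=0 q=1 p=1 n0=0 x=0 z=1 r=1 n1=1 u=1 v=1
t2.Δ0 clk=0 q=1 p=1 n0=0 x=0 z=1 r=1 n1=1 u=1 v=1
t2.Δ1 clk=1 q=1 p=1 n0=0 x=0 z=1 r=1 n1=1 u=1 v=1
t2.Δ2 clk=1 q=1 p=1 n0=0 x=0 z=1 r=1 n1=0 u=1 v=1
t3.Δ0 clk=1 q=1 p=1 n0=0 x=0 z=1 r=1 n1=0 u=1 v=1
t3.Δ1 clk=0 q=0 p=1 n0=0 x=0 z=1 r=1 n1=0 u=1 v=1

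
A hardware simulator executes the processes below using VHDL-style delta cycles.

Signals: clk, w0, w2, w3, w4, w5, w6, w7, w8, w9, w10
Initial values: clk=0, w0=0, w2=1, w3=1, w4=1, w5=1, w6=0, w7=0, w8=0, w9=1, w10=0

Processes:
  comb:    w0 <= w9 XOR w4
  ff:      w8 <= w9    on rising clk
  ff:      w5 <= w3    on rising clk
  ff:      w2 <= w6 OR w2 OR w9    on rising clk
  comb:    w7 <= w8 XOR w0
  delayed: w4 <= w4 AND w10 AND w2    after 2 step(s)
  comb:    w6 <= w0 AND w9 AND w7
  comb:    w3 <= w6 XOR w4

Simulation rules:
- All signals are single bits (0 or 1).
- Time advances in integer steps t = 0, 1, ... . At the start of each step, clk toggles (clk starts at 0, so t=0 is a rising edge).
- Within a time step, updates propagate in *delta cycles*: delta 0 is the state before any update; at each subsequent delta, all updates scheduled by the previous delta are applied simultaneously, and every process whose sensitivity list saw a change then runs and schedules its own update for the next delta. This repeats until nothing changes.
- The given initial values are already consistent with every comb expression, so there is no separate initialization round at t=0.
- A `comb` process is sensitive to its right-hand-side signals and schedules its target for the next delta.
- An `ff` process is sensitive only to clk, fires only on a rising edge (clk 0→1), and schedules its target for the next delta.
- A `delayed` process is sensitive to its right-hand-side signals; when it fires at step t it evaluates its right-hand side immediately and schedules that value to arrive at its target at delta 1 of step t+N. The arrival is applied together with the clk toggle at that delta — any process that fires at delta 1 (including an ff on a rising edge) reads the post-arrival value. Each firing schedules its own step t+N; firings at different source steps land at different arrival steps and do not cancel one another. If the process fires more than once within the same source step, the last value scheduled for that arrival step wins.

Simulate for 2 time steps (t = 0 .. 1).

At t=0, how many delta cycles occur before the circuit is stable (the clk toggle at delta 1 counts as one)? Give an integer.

3

t=0 Δ0: w6=0 w5=1 w7=0 w3=1 w0=0 w9=1 w8=0 w4=1 w10=0 w2=1 clk=0
  Δ1: clk:0→1
  Δ2: w8:0→1
  Δ3: w7:0→1
  (3Δ to stable)
t=1 Δ0: w6=0 w5=1 w7=1 w3=1 w0=0 w9=1 w8=1 w4=1 w10=0 w2=1 clk=1
  Δ1: clk:1→0
  (1Δ to stable)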